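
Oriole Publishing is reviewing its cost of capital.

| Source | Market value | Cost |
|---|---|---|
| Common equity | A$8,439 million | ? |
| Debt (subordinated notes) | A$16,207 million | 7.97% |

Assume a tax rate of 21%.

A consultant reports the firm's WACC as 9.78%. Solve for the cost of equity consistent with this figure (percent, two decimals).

Total capital V = 8439 + 16207 = 24646.
Equity weight = 8439/24646 = 0.3424.
Subordinated notes weight = 16207/24646 = 0.6576.
Debt contribution = 0.6576 × 7.97% × (1 − 21%) = 4.1404%.
Required equity contribution = 9.78% − 4.1404% = 5.6396%.
Re = 5.6396% / 0.3424 = 16.4704%.

16.47%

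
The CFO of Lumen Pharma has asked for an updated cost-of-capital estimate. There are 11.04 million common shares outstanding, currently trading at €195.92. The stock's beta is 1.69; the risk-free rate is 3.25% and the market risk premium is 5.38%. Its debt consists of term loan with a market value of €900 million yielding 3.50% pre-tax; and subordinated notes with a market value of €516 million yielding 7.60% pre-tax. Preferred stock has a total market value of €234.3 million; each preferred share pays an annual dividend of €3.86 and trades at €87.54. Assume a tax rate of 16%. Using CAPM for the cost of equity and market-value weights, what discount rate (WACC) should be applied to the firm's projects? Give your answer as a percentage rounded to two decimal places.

Cost of equity via CAPM: Re = 3.25% + 1.69 × 5.38% = 12.3422%.
Cost of preferred: Rp = 3.86 / 87.54 = 4.4094%.
Market value of equity E = 195.92 × 11.04m = 2162.9568m.
Total capital V = 2162.9568 + 234.3 + 900 + 516 = 3813.2568.
Equity: weight = 2162.9568/3813.2568 = 0.5672; cost = 12.3422%.
Preferred: weight = 234.3/3813.2568 = 0.0614; cost = 4.4094%.
Term loan: weight = 900/3813.2568 = 0.2360; after-tax cost = 3.5% × (1 − 16%) = 2.9400%.
Subordinated notes: weight = 516/3813.2568 = 0.1353; after-tax cost = 7.6% × (1 − 16%) = 6.3840%.
WACC = 0.5672 × 12.3422% + 0.0614 × 4.4094% + 0.2360 × 2.9400% + 0.1353 × 6.3840% = 8.8294%.

8.83%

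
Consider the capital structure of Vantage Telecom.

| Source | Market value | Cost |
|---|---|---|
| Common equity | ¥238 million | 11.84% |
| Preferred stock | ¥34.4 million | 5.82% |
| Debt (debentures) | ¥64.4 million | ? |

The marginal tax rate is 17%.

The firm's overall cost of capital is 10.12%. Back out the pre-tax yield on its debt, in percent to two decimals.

Total capital V = 238 + 34.4 + 64.4 = 336.8.
Equity weight = 238/336.8 = 0.7067.
Preferred weight = 34.4/336.8 = 0.1021.
Debentures weight = 64.4/336.8 = 0.1912.
Equity contribution = 0.7067 × 11.84% = 8.3667%.
Preferred contribution = 0.1021 × 5.82% = 0.5944%.
Remaining for debt = 10.12% − 8.9612% = 1.1588%.
Rd × (1 − 17%) × 0.1912 = 1.1588%  ⇒  Rd = 7.3017%.

7.30%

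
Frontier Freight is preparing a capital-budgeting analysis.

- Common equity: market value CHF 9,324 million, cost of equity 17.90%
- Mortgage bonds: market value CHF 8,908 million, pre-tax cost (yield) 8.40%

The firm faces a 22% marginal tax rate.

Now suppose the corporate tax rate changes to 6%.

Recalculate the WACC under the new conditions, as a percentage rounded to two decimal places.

13.01%

After the change:
Total capital V = 9324 + 8908 = 18232.
Equity: weight = 9324/18232 = 0.5114; cost = 17.9%.
Mortgage bonds: weight = 8908/18232 = 0.4886; after-tax cost = 8.4% × (1 − 6%) = 7.8960%.
WACC = 0.5114 × 17.9000% + 0.4886 × 7.8960% = 13.0121%.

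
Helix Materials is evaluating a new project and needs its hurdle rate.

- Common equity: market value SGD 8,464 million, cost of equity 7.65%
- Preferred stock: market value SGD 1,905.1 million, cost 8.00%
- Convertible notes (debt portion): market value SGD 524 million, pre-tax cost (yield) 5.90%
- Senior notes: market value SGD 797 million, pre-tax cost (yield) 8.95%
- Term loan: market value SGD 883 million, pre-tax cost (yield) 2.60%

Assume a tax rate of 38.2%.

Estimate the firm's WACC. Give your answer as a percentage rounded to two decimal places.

6.98%

Total capital V = 8464 + 1905.1 + 524 + 797 + 883 = 12573.1.
Equity: weight = 8464/12573.1 = 0.6732; cost = 7.65%.
Preferred: weight = 1905.1/12573.1 = 0.1515; cost = 8%.
Convertible notes (debt portion): weight = 524/12573.1 = 0.0417; after-tax cost = 5.9% × (1 − 38.2%) = 3.6462%.
Senior notes: weight = 797/12573.1 = 0.0634; after-tax cost = 8.95% × (1 − 38.2%) = 5.5311%.
Term loan: weight = 883/12573.1 = 0.0702; after-tax cost = 2.6% × (1 − 38.2%) = 1.6068%.
WACC = 0.6732 × 7.6500% + 0.1515 × 8.0000% + 0.0417 × 3.6462% + 0.0634 × 5.5311% + 0.0702 × 1.6068% = 6.9774%.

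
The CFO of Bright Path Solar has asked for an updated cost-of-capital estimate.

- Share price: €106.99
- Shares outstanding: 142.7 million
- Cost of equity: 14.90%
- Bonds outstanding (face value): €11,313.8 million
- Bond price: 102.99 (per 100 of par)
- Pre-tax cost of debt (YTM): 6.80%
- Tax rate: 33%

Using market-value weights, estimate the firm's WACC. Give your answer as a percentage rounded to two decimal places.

Market value of equity E = 106.99 × 142.7m = 15267.473m. Market value of debt D = 11313.8m × 102.99/100 = 11652.08262m.
Total capital V = 15267.473 + 11652.08262 = 26919.55562.
Equity: weight = 15267.473/26919.55562 = 0.5672; cost = 14.9%.
Bonds outstanding: weight = 11652.08262/26919.55562 = 0.4328; after-tax cost = 6.8% × (1 − 33%) = 4.5560%.
WACC = 0.5672 × 14.9000% + 0.4328 × 4.5560% = 10.4226%.

10.42%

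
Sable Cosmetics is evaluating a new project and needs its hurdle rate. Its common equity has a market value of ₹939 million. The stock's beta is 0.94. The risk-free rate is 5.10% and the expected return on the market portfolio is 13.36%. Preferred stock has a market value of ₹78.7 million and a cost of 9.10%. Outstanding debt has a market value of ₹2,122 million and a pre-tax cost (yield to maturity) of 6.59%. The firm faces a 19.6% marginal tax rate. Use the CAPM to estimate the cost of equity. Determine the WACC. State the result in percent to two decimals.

7.66%

Market risk premium = 13.36% − 5.1% = 8.26%.
Cost of equity via CAPM: Re = 5.1% + 0.94 × 8.26% = 12.8644%.
Total capital V = 939 + 78.7 + 2122 = 3139.7.
Equity: weight = 939/3139.7 = 0.2991; cost = 12.8644%.
Preferred: weight = 78.7/3139.7 = 0.0251; cost = 9.1%.
Debt: weight = 2122/3139.7 = 0.6759; after-tax cost = 6.59% × (1 − 19.6%) = 5.2984%.
WACC = 0.2991 × 12.8644% + 0.0251 × 9.1000% + 0.6759 × 5.2984% = 7.6565%.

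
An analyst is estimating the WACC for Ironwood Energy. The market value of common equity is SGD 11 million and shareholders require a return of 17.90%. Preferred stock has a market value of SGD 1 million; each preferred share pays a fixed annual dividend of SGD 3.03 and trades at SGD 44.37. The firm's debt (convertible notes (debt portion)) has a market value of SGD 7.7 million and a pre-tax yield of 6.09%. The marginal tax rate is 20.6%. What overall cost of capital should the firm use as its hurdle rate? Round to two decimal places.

12.23%

Cost of preferred: Rp = 3.03 / 44.37 = 6.8289%.
Total capital V = 11 + 1 + 7.7 = 19.7.
Equity: weight = 11/19.7 = 0.5584; cost = 17.9%.
Preferred: weight = 1/19.7 = 0.0508; cost = 6.8289%.
Convertible notes (debt portion): weight = 7.7/19.7 = 0.3909; after-tax cost = 6.09% × (1 − 20.6%) = 4.8355%.
WACC = 0.5584 × 17.9000% + 0.0508 × 6.8289% + 0.3909 × 4.8355% = 12.2316%.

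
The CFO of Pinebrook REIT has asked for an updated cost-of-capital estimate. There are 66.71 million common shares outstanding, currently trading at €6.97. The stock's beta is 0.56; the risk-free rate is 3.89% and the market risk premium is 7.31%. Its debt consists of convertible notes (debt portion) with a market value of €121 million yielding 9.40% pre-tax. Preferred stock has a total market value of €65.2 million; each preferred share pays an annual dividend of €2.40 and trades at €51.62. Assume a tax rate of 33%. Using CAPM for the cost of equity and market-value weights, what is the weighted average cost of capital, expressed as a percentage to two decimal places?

7.34%

Cost of equity via CAPM: Re = 3.89% + 0.56 × 7.31% = 7.9836%.
Cost of preferred: Rp = 2.4 / 51.62 = 4.6494%.
Market value of equity E = 6.97 × 66.71m = 464.9687m.
Total capital V = 464.9687 + 65.2 + 121 = 651.1687.
Equity: weight = 464.9687/651.1687 = 0.7141; cost = 7.9836%.
Preferred: weight = 65.2/651.1687 = 0.1001; cost = 4.6494%.
Convertible notes (debt portion): weight = 121/651.1687 = 0.1858; after-tax cost = 9.4% × (1 − 33%) = 6.2980%.
WACC = 0.7141 × 7.9836% + 0.1001 × 4.6494% + 0.1858 × 6.2980% = 7.3365%.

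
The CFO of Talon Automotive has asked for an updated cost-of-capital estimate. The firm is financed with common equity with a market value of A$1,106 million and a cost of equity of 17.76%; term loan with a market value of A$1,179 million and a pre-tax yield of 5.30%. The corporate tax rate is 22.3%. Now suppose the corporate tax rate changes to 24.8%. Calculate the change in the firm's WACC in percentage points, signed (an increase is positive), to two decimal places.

Current WACC:
Total capital V = 1106 + 1179 = 2285.
Equity: weight = 1106/2285 = 0.4840; cost = 17.76%.
Term loan: weight = 1179/2285 = 0.5160; after-tax cost = 5.3% × (1 − 22.3%) = 4.1181%.
WACC = 0.4840 × 17.7600% + 0.5160 × 4.1181% = 10.7211%.
After the change:
Total capital V = 1106 + 1179 = 2285.
Equity: weight = 1106/2285 = 0.4840; cost = 17.76%.
Term loan: weight = 1179/2285 = 0.5160; after-tax cost = 5.3% × (1 − 24.8%) = 3.9856%.
WACC = 0.4840 × 17.7600% + 0.5160 × 3.9856% = 10.6528%.
Change in WACC = 10.6528% − 10.7211% = -0.0684 pp.

-0.07 pp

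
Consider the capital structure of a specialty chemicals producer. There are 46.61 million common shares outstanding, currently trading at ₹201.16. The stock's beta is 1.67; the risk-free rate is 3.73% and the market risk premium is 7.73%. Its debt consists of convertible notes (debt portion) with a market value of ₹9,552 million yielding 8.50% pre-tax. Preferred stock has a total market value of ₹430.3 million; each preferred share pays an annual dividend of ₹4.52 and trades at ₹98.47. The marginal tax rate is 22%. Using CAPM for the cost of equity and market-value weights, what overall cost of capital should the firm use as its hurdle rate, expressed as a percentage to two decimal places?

11.43%

Cost of equity via CAPM: Re = 3.73% + 1.67 × 7.73% = 16.6391%.
Cost of preferred: Rp = 4.52 / 98.47 = 4.5902%.
Market value of equity E = 201.16 × 46.61m = 9376.0676m.
Total capital V = 9376.0676 + 430.3 + 9552 = 19358.3676.
Equity: weight = 9376.0676/19358.3676 = 0.4843; cost = 16.6391%.
Preferred: weight = 430.3/19358.3676 = 0.0222; cost = 4.5902%.
Convertible notes (debt portion): weight = 9552/19358.3676 = 0.4934; after-tax cost = 8.5% × (1 − 22%) = 6.6300%.
WACC = 0.4843 × 16.6391% + 0.0222 × 4.5902% + 0.4934 × 6.6300% = 11.4325%.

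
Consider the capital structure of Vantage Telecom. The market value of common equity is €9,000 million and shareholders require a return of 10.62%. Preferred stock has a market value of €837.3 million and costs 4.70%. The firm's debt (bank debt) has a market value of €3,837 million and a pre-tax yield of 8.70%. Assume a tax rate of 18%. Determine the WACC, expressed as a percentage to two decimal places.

9.28%

Total capital V = 9000 + 837.3 + 3837 = 13674.3.
Equity: weight = 9000/13674.3 = 0.6582; cost = 10.62%.
Preferred: weight = 837.3/13674.3 = 0.0612; cost = 4.7%.
Bank debt: weight = 3837/13674.3 = 0.2806; after-tax cost = 8.7% × (1 − 18%) = 7.1340%.
WACC = 0.6582 × 10.6200% + 0.0612 × 4.7000% + 0.2806 × 7.1340% = 9.2793%.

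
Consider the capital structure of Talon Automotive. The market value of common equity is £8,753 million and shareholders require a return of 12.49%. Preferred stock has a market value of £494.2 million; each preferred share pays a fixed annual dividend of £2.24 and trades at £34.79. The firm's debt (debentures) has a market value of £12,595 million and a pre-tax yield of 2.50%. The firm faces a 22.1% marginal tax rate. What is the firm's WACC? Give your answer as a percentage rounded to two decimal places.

6.27%

Cost of preferred: Rp = 2.24 / 34.79 = 6.4386%.
Total capital V = 8753 + 494.2 + 12595 = 21842.2.
Equity: weight = 8753/21842.2 = 0.4007; cost = 12.49%.
Preferred: weight = 494.2/21842.2 = 0.0226; cost = 6.4386%.
Debentures: weight = 12595/21842.2 = 0.5766; after-tax cost = 2.5% × (1 − 22.1%) = 1.9475%.
WACC = 0.4007 × 12.4900% + 0.0226 × 6.4386% + 0.5766 × 1.9475% = 6.2739%.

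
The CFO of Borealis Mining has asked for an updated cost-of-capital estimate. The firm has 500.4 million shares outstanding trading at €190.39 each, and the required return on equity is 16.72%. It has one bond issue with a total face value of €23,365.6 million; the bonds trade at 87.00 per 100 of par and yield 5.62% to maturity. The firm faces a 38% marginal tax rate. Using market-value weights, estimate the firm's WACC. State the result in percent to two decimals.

14.39%

Market value of equity E = 190.39 × 500.4m = 95271.156m. Market value of debt D = 23365.6m × 87.0/100 = 20328.072m.
Total capital V = 95271.156 + 20328.072 = 115599.228.
Equity: weight = 95271.156/115599.228 = 0.8242; cost = 16.72%.
Bonds outstanding: weight = 20328.072/115599.228 = 0.1758; after-tax cost = 5.62% × (1 − 38%) = 3.4844%.
WACC = 0.8242 × 16.7200% + 0.1758 × 3.4844% = 14.3925%.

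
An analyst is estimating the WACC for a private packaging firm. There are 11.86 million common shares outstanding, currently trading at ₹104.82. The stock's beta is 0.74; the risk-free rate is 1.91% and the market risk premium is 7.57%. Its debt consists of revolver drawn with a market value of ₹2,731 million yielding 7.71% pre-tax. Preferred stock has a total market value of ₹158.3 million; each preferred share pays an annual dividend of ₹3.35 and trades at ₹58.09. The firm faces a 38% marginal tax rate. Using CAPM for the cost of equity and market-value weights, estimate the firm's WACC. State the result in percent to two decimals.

Cost of equity via CAPM: Re = 1.91% + 0.74 × 7.57% = 7.5118%.
Cost of preferred: Rp = 3.35 / 58.09 = 5.7669%.
Market value of equity E = 104.82 × 11.86m = 1243.1652m.
Total capital V = 1243.1652 + 158.3 + 2731 = 4132.4652.
Equity: weight = 1243.1652/4132.4652 = 0.3008; cost = 7.5118%.
Preferred: weight = 158.3/4132.4652 = 0.0383; cost = 5.7669%.
Revolver drawn: weight = 2731/4132.4652 = 0.6609; after-tax cost = 7.71% × (1 − 38%) = 4.7802%.
WACC = 0.3008 × 7.5118% + 0.0383 × 5.7669% + 0.6609 × 4.7802% = 5.6397%.

5.64%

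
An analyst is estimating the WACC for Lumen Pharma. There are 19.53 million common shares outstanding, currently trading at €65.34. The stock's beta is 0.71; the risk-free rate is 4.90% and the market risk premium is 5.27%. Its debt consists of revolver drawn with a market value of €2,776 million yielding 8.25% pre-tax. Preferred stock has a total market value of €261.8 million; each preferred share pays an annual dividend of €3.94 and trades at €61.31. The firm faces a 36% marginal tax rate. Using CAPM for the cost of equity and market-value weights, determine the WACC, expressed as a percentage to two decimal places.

Cost of equity via CAPM: Re = 4.9% + 0.71 × 5.27% = 8.6417%.
Cost of preferred: Rp = 3.94 / 61.31 = 6.4264%.
Market value of equity E = 65.34 × 19.53m = 1276.0902m.
Total capital V = 1276.0902 + 261.8 + 2776 = 4313.8902.
Equity: weight = 1276.0902/4313.8902 = 0.2958; cost = 8.6417%.
Preferred: weight = 261.8/4313.8902 = 0.0607; cost = 6.4264%.
Revolver drawn: weight = 2776/4313.8902 = 0.6435; after-tax cost = 8.25% × (1 − 36%) = 5.2800%.
WACC = 0.2958 × 8.6417% + 0.0607 × 6.4264% + 0.6435 × 5.2800% = 6.3440%.

6.34%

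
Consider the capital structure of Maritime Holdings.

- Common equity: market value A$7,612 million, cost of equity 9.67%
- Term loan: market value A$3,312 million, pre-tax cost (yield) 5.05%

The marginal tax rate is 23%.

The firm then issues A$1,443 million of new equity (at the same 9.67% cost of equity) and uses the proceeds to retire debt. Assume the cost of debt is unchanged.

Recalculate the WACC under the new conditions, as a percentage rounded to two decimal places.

After the change:
Total capital V = 9055 + 1869 = 10924.
Equity: weight = 9055/10924 = 0.8289; cost = 9.67%.
Term loan: weight = 1869/10924 = 0.1711; after-tax cost = 5.05% × (1 − 23%) = 3.8885%.
WACC = 0.8289 × 9.6700% + 0.1711 × 3.8885% = 8.6808%.

8.68%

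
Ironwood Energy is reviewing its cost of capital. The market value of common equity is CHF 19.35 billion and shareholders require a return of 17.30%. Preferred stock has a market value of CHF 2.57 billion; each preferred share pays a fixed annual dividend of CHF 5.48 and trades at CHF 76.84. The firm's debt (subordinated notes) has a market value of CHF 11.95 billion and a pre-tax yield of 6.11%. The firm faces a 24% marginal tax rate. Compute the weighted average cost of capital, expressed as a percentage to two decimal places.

Cost of preferred: Rp = 5.48 / 76.84 = 7.1317%.
Total capital V = 19.35 + 2.57 + 11.95 = 33.87.
Equity: weight = 19.35/33.87 = 0.5713; cost = 17.3%.
Preferred: weight = 2.57/33.87 = 0.0759; cost = 7.1317%.
Subordinated notes: weight = 11.95/33.87 = 0.3528; after-tax cost = 6.11% × (1 − 24%) = 4.6436%.
WACC = 0.5713 × 17.3000% + 0.0759 × 7.1317% + 0.3528 × 4.6436% = 12.0630%.

12.06%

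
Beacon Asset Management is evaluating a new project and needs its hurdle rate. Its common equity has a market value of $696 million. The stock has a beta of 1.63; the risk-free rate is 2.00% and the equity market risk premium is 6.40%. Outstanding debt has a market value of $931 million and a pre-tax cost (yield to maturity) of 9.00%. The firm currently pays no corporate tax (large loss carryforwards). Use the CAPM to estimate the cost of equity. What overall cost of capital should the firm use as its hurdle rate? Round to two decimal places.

Cost of equity via CAPM: Re = 2.0% + 1.63 × 6.4% = 12.4320%.
Total capital V = 696 + 931 = 1627.
Equity: weight = 696/1627 = 0.4278; cost = 12.432%.
Debt: weight = 931/1627 = 0.5722; after-tax cost = 9% × (1 − 0%) = 9.0000%.
WACC = 0.4278 × 12.4320% + 0.5722 × 9.0000% = 10.4681%.

10.47%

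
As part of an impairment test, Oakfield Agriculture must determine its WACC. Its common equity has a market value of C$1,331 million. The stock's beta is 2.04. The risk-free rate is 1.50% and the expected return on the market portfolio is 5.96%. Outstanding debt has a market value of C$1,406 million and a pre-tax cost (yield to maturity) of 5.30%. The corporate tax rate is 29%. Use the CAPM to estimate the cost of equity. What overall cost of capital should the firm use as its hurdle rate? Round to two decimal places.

7.09%

Market risk premium = 5.96% − 1.5% = 4.46%.
Cost of equity via CAPM: Re = 1.5% + 2.04 × 4.46% = 10.5984%.
Total capital V = 1331 + 1406 = 2737.
Equity: weight = 1331/2737 = 0.4863; cost = 10.5984%.
Debt: weight = 1406/2737 = 0.5137; after-tax cost = 5.3% × (1 − 29%) = 3.7630%.
WACC = 0.4863 × 10.5984% + 0.5137 × 3.7630% = 7.0870%.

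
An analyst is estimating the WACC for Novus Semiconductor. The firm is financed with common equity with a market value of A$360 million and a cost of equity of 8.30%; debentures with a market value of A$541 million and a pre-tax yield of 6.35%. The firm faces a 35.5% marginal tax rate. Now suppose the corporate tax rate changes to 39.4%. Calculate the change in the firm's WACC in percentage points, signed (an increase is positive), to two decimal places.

Current WACC:
Total capital V = 360 + 541 = 901.
Equity: weight = 360/901 = 0.3996; cost = 8.3%.
Debentures: weight = 541/901 = 0.6004; after-tax cost = 6.35% × (1 − 35.5%) = 4.0957%.
WACC = 0.3996 × 8.3000% + 0.6004 × 4.0957% = 5.7756%.
After the change:
Total capital V = 360 + 541 = 901.
Equity: weight = 360/901 = 0.3996; cost = 8.3%.
Debentures: weight = 541/901 = 0.6004; after-tax cost = 6.35% × (1 − 39.4%) = 3.8481%.
WACC = 0.3996 × 8.3000% + 0.6004 × 3.8481% = 5.6269%.
Change in WACC = 5.6269% − 5.7756% = -0.1487 pp.

-0.15 pp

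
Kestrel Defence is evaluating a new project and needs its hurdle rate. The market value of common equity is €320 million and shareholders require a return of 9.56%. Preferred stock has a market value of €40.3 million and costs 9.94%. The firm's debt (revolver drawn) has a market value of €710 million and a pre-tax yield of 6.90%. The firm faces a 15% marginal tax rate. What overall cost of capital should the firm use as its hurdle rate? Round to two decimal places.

7.12%

Total capital V = 320 + 40.3 + 710 = 1070.3.
Equity: weight = 320/1070.3 = 0.2990; cost = 9.56%.
Preferred: weight = 40.3/1070.3 = 0.0377; cost = 9.94%.
Revolver drawn: weight = 710/1070.3 = 0.6634; after-tax cost = 6.9% × (1 − 15%) = 5.8650%.
WACC = 0.2990 × 9.5600% + 0.0377 × 9.9400% + 0.6634 × 5.8650% = 7.1232%.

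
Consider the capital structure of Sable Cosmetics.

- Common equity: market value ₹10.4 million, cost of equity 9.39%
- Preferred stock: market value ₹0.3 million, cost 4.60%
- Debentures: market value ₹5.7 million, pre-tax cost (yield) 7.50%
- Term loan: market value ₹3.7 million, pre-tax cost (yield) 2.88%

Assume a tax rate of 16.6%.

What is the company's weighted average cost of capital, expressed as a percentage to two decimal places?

Total capital V = 10.4 + 0.3 + 5.7 + 3.7 = 20.1.
Equity: weight = 10.4/20.1 = 0.5174; cost = 9.39%.
Preferred: weight = 0.3/20.1 = 0.0149; cost = 4.6%.
Debentures: weight = 5.7/20.1 = 0.2836; after-tax cost = 7.5% × (1 − 16.6%) = 6.2550%.
Term loan: weight = 3.7/20.1 = 0.1841; after-tax cost = 2.88% × (1 − 16.6%) = 2.4019%.
WACC = 0.5174 × 9.3900% + 0.0149 × 4.6000% + 0.2836 × 6.2550% + 0.1841 × 2.4019% = 7.1431%.

7.14%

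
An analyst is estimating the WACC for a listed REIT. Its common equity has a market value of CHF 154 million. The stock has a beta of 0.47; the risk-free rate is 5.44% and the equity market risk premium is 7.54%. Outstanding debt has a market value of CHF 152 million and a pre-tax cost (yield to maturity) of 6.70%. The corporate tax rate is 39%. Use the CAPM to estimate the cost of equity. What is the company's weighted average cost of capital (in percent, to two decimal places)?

6.55%

Cost of equity via CAPM: Re = 5.44% + 0.47 × 7.54% = 8.9838%.
Total capital V = 154 + 152 = 306.
Equity: weight = 154/306 = 0.5033; cost = 8.9838%.
Debt: weight = 152/306 = 0.4967; after-tax cost = 6.7% × (1 − 39%) = 4.0870%.
WACC = 0.5033 × 8.9838% + 0.4967 × 4.0870% = 6.5514%.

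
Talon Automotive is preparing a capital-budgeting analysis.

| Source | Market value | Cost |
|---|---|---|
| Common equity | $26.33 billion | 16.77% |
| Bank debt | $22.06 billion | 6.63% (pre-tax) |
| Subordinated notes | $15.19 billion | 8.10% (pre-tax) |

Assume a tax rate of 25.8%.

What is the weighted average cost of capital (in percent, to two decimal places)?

Total capital V = 26.33 + 22.06 + 15.19 = 63.58.
Equity: weight = 26.33/63.58 = 0.4141; cost = 16.77%.
Bank debt: weight = 22.06/63.58 = 0.3470; after-tax cost = 6.63% × (1 − 25.8%) = 4.9195%.
Subordinated notes: weight = 15.19/63.58 = 0.2389; after-tax cost = 8.1% × (1 − 25.8%) = 6.0102%.
WACC = 0.4141 × 16.7700% + 0.3470 × 4.9195% + 0.2389 × 6.0102% = 10.0876%.

10.09%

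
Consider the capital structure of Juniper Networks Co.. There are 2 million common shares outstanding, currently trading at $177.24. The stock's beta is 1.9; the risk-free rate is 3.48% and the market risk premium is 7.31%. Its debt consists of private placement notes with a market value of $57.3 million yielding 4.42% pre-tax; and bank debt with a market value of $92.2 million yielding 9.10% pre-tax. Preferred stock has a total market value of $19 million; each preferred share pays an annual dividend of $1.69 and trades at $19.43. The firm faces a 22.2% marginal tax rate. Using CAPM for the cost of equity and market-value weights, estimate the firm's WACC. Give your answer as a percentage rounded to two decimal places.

Cost of equity via CAPM: Re = 3.48% + 1.9 × 7.31% = 17.3690%.
Cost of preferred: Rp = 1.69 / 19.43 = 8.6979%.
Market value of equity E = 177.24 × 2m = 354.48m.
Total capital V = 354.48 + 19 + 57.3 + 92.2 = 522.98.
Equity: weight = 354.48/522.98 = 0.6778; cost = 17.369%.
Preferred: weight = 19/522.98 = 0.0363; cost = 8.6979%.
Private placement notes: weight = 57.3/522.98 = 0.1096; after-tax cost = 4.42% × (1 − 22.2%) = 3.4388%.
Bank debt: weight = 92.2/522.98 = 0.1763; after-tax cost = 9.1% × (1 − 22.2%) = 7.0798%.
WACC = 0.6778 × 17.3690% + 0.0363 × 8.6979% + 0.1096 × 3.4388% + 0.1763 × 7.0798% = 13.7138%.

13.71%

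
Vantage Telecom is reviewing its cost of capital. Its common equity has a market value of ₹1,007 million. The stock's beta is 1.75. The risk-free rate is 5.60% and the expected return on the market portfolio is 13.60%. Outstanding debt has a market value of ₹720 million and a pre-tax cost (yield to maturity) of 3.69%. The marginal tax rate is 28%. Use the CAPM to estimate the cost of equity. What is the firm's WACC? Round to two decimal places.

12.54%

Market risk premium = 13.6% − 5.6% = 8.0%.
Cost of equity via CAPM: Re = 5.6% + 1.75 × 8.0% = 19.6000%.
Total capital V = 1007 + 720 = 1727.
Equity: weight = 1007/1727 = 0.5831; cost = 19.6%.
Debt: weight = 720/1727 = 0.4169; after-tax cost = 3.69% × (1 − 28%) = 2.6568%.
WACC = 0.5831 × 19.6000% + 0.4169 × 2.6568% = 12.5362%.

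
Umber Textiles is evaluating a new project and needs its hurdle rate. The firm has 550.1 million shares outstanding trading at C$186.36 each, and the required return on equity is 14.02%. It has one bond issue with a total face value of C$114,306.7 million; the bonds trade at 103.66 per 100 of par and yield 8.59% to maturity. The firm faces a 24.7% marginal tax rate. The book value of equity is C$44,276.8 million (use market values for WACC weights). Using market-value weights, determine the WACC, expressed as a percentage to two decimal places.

9.97%

Market value of equity E = 186.36 × 550.1m = 102516.636m. Market value of debt D = 114306.7m × 103.66/100 = 118490.32522m.
Total capital V = 102516.636 + 118490.32522 = 221006.96122.
Equity: weight = 102516.636/221006.96122 = 0.4639; cost = 14.02%.
Bonds outstanding: weight = 118490.32522/221006.96122 = 0.5361; after-tax cost = 8.59% × (1 − 24.7%) = 6.4683%.
WACC = 0.4639 × 14.0200% + 0.5361 × 6.4683% = 9.9712%.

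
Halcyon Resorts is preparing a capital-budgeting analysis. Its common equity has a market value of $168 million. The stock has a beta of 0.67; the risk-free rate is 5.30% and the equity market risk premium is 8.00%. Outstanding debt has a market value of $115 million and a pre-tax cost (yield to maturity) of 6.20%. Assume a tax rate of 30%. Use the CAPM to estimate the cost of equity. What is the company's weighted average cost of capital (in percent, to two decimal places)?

8.09%

Cost of equity via CAPM: Re = 5.3% + 0.67 × 8.0% = 10.6600%.
Total capital V = 168 + 115 = 283.
Equity: weight = 168/283 = 0.5936; cost = 10.66%.
Debt: weight = 115/283 = 0.4064; after-tax cost = 6.2% × (1 − 30%) = 4.3400%.
WACC = 0.5936 × 10.6600% + 0.4064 × 4.3400% = 8.0918%.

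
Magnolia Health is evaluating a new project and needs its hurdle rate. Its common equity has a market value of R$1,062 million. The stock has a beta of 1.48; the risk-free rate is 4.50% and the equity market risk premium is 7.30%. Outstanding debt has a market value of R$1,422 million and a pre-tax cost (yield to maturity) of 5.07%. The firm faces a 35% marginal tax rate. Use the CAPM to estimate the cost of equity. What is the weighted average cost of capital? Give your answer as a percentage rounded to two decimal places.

8.43%

Cost of equity via CAPM: Re = 4.5% + 1.48 × 7.3% = 15.3040%.
Total capital V = 1062 + 1422 = 2484.
Equity: weight = 1062/2484 = 0.4275; cost = 15.304%.
Debt: weight = 1422/2484 = 0.5725; after-tax cost = 5.07% × (1 − 35%) = 3.2955%.
WACC = 0.4275 × 15.3040% + 0.5725 × 3.2955% = 8.4296%.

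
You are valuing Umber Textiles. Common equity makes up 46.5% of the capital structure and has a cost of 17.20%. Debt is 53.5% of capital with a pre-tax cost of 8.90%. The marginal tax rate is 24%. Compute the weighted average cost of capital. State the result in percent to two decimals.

11.62%

After-tax cost of debt = 8.9% × (1 − 24%) = 6.7640%.
WACC = 0.465 × 17.2000% + 0.535 × 6.7640% = 11.6167%.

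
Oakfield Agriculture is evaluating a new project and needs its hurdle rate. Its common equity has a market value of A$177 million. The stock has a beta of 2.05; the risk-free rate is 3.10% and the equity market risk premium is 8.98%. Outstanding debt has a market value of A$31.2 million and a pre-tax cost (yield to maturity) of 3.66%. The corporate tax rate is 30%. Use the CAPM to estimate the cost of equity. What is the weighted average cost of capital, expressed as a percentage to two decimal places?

18.67%

Cost of equity via CAPM: Re = 3.1% + 2.05 × 8.98% = 21.5090%.
Total capital V = 177 + 31.2 = 208.2.
Equity: weight = 177/208.2 = 0.8501; cost = 21.509%.
Debt: weight = 31.2/208.2 = 0.1499; after-tax cost = 3.66% × (1 − 30%) = 2.5620%.
WACC = 0.8501 × 21.5090% + 0.1499 × 2.5620% = 18.6697%.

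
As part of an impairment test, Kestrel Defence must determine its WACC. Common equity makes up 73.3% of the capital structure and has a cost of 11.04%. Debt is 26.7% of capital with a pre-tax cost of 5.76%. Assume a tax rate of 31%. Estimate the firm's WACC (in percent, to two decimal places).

9.15%

After-tax cost of debt = 5.76% × (1 − 31%) = 3.9744%.
WACC = 0.733 × 11.0400% + 0.267 × 3.9744% = 9.1535%.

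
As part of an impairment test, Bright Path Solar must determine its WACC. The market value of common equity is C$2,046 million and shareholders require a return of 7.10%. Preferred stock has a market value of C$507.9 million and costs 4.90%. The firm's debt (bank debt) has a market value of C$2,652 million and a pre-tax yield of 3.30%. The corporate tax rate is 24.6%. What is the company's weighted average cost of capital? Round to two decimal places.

4.54%

Total capital V = 2046 + 507.9 + 2652 = 5205.9.
Equity: weight = 2046/5205.9 = 0.3930; cost = 7.1%.
Preferred: weight = 507.9/5205.9 = 0.0976; cost = 4.9%.
Bank debt: weight = 2652/5205.9 = 0.5094; after-tax cost = 3.3% × (1 − 24.6%) = 2.4882%.
WACC = 0.3930 × 7.1000% + 0.0976 × 4.9000% + 0.5094 × 2.4882% = 4.5360%.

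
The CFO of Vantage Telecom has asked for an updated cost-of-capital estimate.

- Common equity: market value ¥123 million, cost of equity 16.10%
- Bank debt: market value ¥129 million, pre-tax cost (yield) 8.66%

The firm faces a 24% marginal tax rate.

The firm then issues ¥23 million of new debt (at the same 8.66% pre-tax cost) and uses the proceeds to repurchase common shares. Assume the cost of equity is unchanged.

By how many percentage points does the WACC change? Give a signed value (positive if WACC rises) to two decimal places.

-0.87 pp

Current WACC:
Total capital V = 123 + 129 = 252.
Equity: weight = 123/252 = 0.4881; cost = 16.1%.
Bank debt: weight = 129/252 = 0.5119; after-tax cost = 8.66% × (1 − 24%) = 6.5816%.
WACC = 0.4881 × 16.1000% + 0.5119 × 6.5816% = 11.2275%.
After the change:
Total capital V = 100 + 152 = 252.
Equity: weight = 100/252 = 0.3968; cost = 16.1%.
Bank debt: weight = 152/252 = 0.6032; after-tax cost = 8.66% × (1 − 24%) = 6.5816%.
WACC = 0.3968 × 16.1000% + 0.6032 × 6.5816% = 10.3587%.
Change in WACC = 10.3587% − 11.2275% = -0.8687 pp.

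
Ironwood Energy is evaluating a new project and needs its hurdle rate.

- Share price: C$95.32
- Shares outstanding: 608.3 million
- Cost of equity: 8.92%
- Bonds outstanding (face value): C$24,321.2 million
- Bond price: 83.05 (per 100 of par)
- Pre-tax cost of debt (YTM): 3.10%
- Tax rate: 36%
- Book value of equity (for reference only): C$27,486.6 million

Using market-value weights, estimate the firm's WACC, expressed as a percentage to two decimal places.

Market value of equity E = 95.32 × 608.3m = 57983.156m. Market value of debt D = 24321.2m × 83.05/100 = 20198.7566m.
Total capital V = 57983.156 + 20198.7566 = 78181.9126.
Equity: weight = 57983.156/78181.9126 = 0.7416; cost = 8.92%.
Bonds outstanding: weight = 20198.7566/78181.9126 = 0.2584; after-tax cost = 3.1% × (1 − 36%) = 1.9840%.
WACC = 0.7416 × 8.9200% + 0.2584 × 1.9840% = 7.1280%.

7.13%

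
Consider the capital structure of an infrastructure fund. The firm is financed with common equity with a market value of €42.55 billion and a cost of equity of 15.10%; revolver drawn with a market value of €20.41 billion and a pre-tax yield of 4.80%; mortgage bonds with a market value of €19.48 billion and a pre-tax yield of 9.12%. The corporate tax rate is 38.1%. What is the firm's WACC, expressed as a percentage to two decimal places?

9.86%

Total capital V = 42.55 + 20.41 + 19.48 = 82.44.
Equity: weight = 42.55/82.44 = 0.5161; cost = 15.1%.
Revolver drawn: weight = 20.41/82.44 = 0.2476; after-tax cost = 4.8% × (1 − 38.1%) = 2.9712%.
Mortgage bonds: weight = 19.48/82.44 = 0.2363; after-tax cost = 9.12% × (1 − 38.1%) = 5.6453%.
WACC = 0.5161 × 15.1000% + 0.2476 × 2.9712% + 0.2363 × 5.6453% = 9.8631%.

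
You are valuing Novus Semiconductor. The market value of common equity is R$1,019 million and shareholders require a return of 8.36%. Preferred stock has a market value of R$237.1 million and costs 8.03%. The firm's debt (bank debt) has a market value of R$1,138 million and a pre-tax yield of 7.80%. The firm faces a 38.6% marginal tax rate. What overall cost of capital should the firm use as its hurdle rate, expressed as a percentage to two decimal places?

6.63%

Total capital V = 1019 + 237.1 + 1138 = 2394.1.
Equity: weight = 1019/2394.1 = 0.4256; cost = 8.36%.
Preferred: weight = 237.1/2394.1 = 0.0990; cost = 8.03%.
Bank debt: weight = 1138/2394.1 = 0.4753; after-tax cost = 7.8% × (1 − 38.6%) = 4.7892%.
WACC = 0.4256 × 8.3600% + 0.0990 × 8.0300% + 0.4753 × 4.7892% = 6.6300%.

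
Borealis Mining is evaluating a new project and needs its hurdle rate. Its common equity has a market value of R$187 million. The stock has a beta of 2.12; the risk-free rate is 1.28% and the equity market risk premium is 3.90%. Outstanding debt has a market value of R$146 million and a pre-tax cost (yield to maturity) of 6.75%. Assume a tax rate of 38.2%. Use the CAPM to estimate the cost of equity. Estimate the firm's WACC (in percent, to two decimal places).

Cost of equity via CAPM: Re = 1.28% + 2.12 × 3.9% = 9.5480%.
Total capital V = 187 + 146 = 333.
Equity: weight = 187/333 = 0.5616; cost = 9.548%.
Debt: weight = 146/333 = 0.4384; after-tax cost = 6.75% × (1 − 38.2%) = 4.1715%.
WACC = 0.5616 × 9.5480% + 0.4384 × 4.1715% = 7.1907%.

7.19%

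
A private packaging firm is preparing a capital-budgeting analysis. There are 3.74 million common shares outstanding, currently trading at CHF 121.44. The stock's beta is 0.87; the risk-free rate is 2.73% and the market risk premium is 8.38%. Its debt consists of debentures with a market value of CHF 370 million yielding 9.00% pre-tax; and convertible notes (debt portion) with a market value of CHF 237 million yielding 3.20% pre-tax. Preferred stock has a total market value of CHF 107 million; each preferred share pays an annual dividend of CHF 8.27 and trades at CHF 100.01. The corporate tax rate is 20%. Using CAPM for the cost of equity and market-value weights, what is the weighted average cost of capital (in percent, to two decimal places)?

Cost of equity via CAPM: Re = 2.73% + 0.87 × 8.38% = 10.0206%.
Cost of preferred: Rp = 8.27 / 100.01 = 8.2692%.
Market value of equity E = 121.44 × 3.74m = 454.1856m.
Total capital V = 454.1856 + 107 + 370 + 237 = 1168.1856.
Equity: weight = 454.1856/1168.1856 = 0.3888; cost = 10.0206%.
Preferred: weight = 107/1168.1856 = 0.0916; cost = 8.2692%.
Debentures: weight = 370/1168.1856 = 0.3167; after-tax cost = 9% × (1 − 20%) = 7.2000%.
Convertible notes (debt portion): weight = 237/1168.1856 = 0.2029; after-tax cost = 3.2% × (1 − 20%) = 2.5600%.
WACC = 0.3888 × 10.0206% + 0.0916 × 8.2692% + 0.3167 × 7.2000% + 0.2029 × 2.5600% = 7.4532%.

7.45%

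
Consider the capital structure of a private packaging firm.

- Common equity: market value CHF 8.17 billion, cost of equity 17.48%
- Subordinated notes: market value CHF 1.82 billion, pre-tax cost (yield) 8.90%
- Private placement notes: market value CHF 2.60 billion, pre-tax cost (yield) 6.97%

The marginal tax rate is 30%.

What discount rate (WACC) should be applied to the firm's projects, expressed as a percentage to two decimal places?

Total capital V = 8.17 + 1.82 + 2.6 = 12.59.
Equity: weight = 8.17/12.59 = 0.6489; cost = 17.48%.
Subordinated notes: weight = 1.82/12.59 = 0.1446; after-tax cost = 8.9% × (1 − 30%) = 6.2300%.
Private placement notes: weight = 2.6/12.59 = 0.2065; after-tax cost = 6.97% × (1 − 30%) = 4.8790%.
WACC = 0.6489 × 17.4800% + 0.1446 × 6.2300% + 0.2065 × 4.8790% = 13.2514%.

13.25%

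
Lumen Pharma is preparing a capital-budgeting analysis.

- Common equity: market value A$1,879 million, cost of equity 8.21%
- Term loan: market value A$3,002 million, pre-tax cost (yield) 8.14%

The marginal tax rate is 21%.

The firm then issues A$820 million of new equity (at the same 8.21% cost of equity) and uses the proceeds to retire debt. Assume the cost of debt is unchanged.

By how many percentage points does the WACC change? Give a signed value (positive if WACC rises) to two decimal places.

+0.30 pp

Current WACC:
Total capital V = 1879 + 3002 = 4881.
Equity: weight = 1879/4881 = 0.3850; cost = 8.21%.
Term loan: weight = 3002/4881 = 0.6150; after-tax cost = 8.14% × (1 − 21%) = 6.4306%.
WACC = 0.3850 × 8.2100% + 0.6150 × 6.4306% = 7.1156%.
After the change:
Total capital V = 2699 + 2182 = 4881.
Equity: weight = 2699/4881 = 0.5530; cost = 8.21%.
Term loan: weight = 2182/4881 = 0.4470; after-tax cost = 8.14% × (1 − 21%) = 6.4306%.
WACC = 0.5530 × 8.2100% + 0.4470 × 6.4306% = 7.4145%.
Change in WACC = 7.4145% − 7.1156% = 0.2989 pp.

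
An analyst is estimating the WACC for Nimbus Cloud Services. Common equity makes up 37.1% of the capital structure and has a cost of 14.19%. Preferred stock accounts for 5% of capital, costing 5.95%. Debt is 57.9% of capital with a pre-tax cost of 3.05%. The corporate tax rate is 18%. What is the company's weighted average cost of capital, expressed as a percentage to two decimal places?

7.01%

After-tax cost of debt = 3.05% × (1 − 18%) = 2.5010%.
WACC = 0.371 × 14.1900% + 0.050 × 5.9500% + 0.579 × 2.5010% = 7.0101%.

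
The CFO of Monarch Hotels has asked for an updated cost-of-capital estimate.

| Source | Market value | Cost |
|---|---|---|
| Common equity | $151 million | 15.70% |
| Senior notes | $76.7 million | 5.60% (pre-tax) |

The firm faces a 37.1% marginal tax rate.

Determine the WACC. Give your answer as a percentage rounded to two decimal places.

Total capital V = 151 + 76.7 = 227.7.
Equity: weight = 151/227.7 = 0.6632; cost = 15.7%.
Senior notes: weight = 76.7/227.7 = 0.3368; after-tax cost = 5.6% × (1 − 37.1%) = 3.5224%.
WACC = 0.6632 × 15.7000% + 0.3368 × 3.5224% = 11.5980%.

11.60%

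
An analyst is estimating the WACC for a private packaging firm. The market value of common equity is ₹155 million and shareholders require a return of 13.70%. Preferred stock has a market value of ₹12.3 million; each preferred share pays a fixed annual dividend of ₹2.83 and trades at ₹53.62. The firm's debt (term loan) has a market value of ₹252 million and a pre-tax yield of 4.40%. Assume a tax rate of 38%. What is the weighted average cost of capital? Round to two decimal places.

Cost of preferred: Rp = 2.83 / 53.62 = 5.2779%.
Total capital V = 155 + 12.3 + 252 = 419.3.
Equity: weight = 155/419.3 = 0.3697; cost = 13.7%.
Preferred: weight = 12.3/419.3 = 0.0293; cost = 5.2779%.
Term loan: weight = 252/419.3 = 0.6010; after-tax cost = 4.4% × (1 − 38%) = 2.7280%.
WACC = 0.3697 × 13.7000% + 0.0293 × 5.2779% + 0.6010 × 2.7280% = 6.8588%.

6.86%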